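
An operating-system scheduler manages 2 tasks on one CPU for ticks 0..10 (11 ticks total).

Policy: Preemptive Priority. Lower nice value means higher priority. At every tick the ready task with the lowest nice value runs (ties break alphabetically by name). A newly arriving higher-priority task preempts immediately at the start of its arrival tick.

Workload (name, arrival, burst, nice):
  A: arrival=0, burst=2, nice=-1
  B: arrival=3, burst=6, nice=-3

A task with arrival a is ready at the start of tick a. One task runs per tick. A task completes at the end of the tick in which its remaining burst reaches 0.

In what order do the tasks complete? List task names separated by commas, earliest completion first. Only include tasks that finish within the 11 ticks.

t=0: ready={A} → run A
t=1: ready={A} → run A
t=2: (idle)
t=3: ready={B} → run B
t=4: ready={B} → run B
t=5: ready={B} → run B
t=6: ready={B} → run B
t=7: ready={B} → run B
t=8: ready={B} → run B
t=9: (idle)
t=10: (idle)

completion order = A, B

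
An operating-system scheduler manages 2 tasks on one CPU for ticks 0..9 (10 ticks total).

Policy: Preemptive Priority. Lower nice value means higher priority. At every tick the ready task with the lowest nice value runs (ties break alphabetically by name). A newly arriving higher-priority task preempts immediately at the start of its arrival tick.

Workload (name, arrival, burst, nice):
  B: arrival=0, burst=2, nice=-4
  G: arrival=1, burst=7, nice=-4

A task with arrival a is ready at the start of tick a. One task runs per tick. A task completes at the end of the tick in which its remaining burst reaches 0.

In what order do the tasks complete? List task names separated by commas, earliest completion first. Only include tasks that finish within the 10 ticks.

t=0: ready={B} → run B
t=1: ready={B,G} → run B
t=2: ready={G} → run G
t=3: ready={G} → run G
t=4: ready={G} → run G
t=5: ready={G} → run G
t=6: ready={G} → run G
t=7: ready={G} → run G
t=8: ready={G} → run G
t=9: (idle)

completion order = B, G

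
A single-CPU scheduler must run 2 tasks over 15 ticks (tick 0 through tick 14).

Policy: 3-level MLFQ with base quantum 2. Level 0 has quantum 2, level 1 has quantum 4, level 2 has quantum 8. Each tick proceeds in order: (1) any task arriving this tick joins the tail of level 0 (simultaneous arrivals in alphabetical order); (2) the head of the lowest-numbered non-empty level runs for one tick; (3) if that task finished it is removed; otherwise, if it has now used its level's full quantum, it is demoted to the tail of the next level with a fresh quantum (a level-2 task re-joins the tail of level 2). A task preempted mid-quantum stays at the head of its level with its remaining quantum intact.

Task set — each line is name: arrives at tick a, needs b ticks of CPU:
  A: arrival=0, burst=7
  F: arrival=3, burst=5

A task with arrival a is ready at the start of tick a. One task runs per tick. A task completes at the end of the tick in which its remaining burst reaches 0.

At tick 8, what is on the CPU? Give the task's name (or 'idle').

t=0: L0/L1/L2 = A/-/- → run A
t=1: L0/L1/L2 = A/-/- → run A
t=2: L0/L1/L2 = -/A/- → run A
t=3: L0/L1/L2 = F/A/- → run F
t=4: L0/L1/L2 = F/A/- → run F
t=5: L0/L1/L2 = -/AF/- → run A
t=6: L0/L1/L2 = -/AF/- → run A
t=7: L0/L1/L2 = -/AF/- → run A
t=8: L0/L1/L2 = -/F/A → run F
t=9: L0/L1/L2 = -/F/A → run F
t=10: L0/L1/L2 = -/F/A → run F
t=11: L0/L1/L2 = -/-/A → run A
t=12: (idle)
t=13: (idle)
t=14: (idle)

running at tick 8 = F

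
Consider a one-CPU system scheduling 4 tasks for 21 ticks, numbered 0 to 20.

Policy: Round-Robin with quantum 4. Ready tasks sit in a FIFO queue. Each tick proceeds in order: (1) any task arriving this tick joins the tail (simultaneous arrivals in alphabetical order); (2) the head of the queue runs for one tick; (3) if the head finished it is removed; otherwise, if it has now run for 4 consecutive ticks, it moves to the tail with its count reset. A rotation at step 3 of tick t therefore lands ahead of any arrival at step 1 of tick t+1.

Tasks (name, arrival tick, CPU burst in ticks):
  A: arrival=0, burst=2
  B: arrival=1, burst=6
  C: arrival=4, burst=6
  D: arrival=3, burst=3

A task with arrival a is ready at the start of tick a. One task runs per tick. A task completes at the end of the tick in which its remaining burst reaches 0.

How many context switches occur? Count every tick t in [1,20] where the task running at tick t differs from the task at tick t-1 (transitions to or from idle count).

context switches = 6

t=0: queue=[A] q_used=0 → run A
t=1: queue=[A,B] q_used=1 → run A
t=2: queue=[B] q_used=0 → run B
t=3: queue=[B,D] q_used=1 → run B
t=4: queue=[B,D,C] q_used=2 → run B
t=5: queue=[B,D,C] q_used=3 → run B
t=6: queue=[D,C,B] q_used=0 → run D
t=7: queue=[D,C,B] q_used=1 → run D
t=8: queue=[D,C,B] q_used=2 → run D
t=9: queue=[C,B] q_used=0 → run C
t=10: queue=[C,B] q_used=1 → run C
t=11: queue=[C,B] q_used=2 → run C
t=12: queue=[C,B] q_used=3 → run C
t=13: queue=[B,C] q_used=0 → run B
t=14: queue=[B,C] q_used=1 → run B
t=15: queue=[C] q_used=0 → run C
t=16: queue=[C] q_used=1 → run C
t=17: (idle)
t=18: (idle)
t=19: (idle)
t=20: (idle)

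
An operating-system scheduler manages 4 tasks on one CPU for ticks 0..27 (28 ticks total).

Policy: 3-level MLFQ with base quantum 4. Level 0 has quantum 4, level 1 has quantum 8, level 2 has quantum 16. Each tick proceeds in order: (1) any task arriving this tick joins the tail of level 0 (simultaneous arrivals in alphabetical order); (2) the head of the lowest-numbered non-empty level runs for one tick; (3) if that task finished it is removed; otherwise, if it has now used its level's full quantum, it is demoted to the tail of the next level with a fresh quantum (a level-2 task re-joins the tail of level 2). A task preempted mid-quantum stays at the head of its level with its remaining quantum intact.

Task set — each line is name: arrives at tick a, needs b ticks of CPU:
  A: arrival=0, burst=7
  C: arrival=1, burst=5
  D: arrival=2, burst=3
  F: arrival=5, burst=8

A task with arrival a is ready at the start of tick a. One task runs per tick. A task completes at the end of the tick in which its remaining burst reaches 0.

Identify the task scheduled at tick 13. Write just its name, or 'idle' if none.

running at tick 13 = F

t=0: L0/L1/L2 = A/-/- → run A
t=1: L0/L1/L2 = AC/-/- → run A
t=2: L0/L1/L2 = ACD/-/- → run A
t=3: L0/L1/L2 = ACD/-/- → run A
t=4: L0/L1/L2 = CD/A/- → run C
t=5: L0/L1/L2 = CDF/A/- → run C
t=6: L0/L1/L2 = CDF/A/- → run C
t=7: L0/L1/L2 = CDF/A/- → run C
t=8: L0/L1/L2 = DF/AC/- → run D
t=9: L0/L1/L2 = DF/AC/- → run D
t=10: L0/L1/L2 = DF/AC/- → run D
t=11: L0/L1/L2 = F/AC/- → run F
t=12: L0/L1/L2 = F/AC/- → run F
t=13: L0/L1/L2 = F/AC/- → run F
t=14: L0/L1/L2 = F/AC/- → run F
t=15: L0/L1/L2 = -/ACF/- → run A
t=16: L0/L1/L2 = -/ACF/- → run A
t=17: L0/L1/L2 = -/ACF/- → run A
t=18: L0/L1/L2 = -/CF/- → run C
t=19: L0/L1/L2 = -/F/- → run F
t=20: L0/L1/L2 = -/F/- → run F
t=21: L0/L1/L2 = -/F/- → run F
t=22: L0/L1/L2 = -/F/- → run F
t=23: (idle)
t=24: (idle)
t=25: (idle)
t=26: (idle)
t=27: (idle)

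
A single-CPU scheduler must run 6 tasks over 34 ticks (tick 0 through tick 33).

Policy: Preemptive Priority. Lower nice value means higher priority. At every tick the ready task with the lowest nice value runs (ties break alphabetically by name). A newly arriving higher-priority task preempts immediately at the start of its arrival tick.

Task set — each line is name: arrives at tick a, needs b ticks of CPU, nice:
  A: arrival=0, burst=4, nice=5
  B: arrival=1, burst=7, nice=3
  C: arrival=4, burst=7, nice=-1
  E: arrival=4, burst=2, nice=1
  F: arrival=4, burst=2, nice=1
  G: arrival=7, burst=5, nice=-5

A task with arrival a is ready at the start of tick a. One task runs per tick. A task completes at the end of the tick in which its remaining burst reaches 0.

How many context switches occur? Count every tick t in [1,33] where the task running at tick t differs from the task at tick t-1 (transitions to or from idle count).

context switches = 9

t=0: ready={A} → run A
t=1: ready={A,B} → run B
t=2: ready={A,B} → run B
t=3: ready={A,B} → run B
t=4: ready={A,B,C,E,F} → run C
t=5: ready={A,B,C,E,F} → run C
t=6: ready={A,B,C,E,F} → run C
t=7: ready={A,B,C,E,F,G} → run G
t=8: ready={A,B,C,E,F,G} → run G
t=9: ready={A,B,C,E,F,G} → run G
t=10: ready={A,B,C,E,F,G} → run G
t=11: ready={A,B,C,E,F,G} → run G
t=12: ready={A,B,C,E,F} → run C
t=13: ready={A,B,C,E,F} → run C
t=14: ready={A,B,C,E,F} → run C
t=15: ready={A,B,C,E,F} → run C
t=16: ready={A,B,E,F} → run E
t=17: ready={A,B,E,F} → run E
t=18: ready={A,B,F} → run F
t=19: ready={A,B,F} → run F
t=20: ready={A,B} → run B
t=21: ready={A,B} → run B
t=22: ready={A,B} → run B
t=23: ready={A,B} → run B
t=24: ready={A} → run A
t=25: ready={A} → run A
t=26: ready={A} → run A
t=27: (idle)
t=28: (idle)
t=29: (idle)
t=30: (idle)
t=31: (idle)
t=32: (idle)
t=33: (idle)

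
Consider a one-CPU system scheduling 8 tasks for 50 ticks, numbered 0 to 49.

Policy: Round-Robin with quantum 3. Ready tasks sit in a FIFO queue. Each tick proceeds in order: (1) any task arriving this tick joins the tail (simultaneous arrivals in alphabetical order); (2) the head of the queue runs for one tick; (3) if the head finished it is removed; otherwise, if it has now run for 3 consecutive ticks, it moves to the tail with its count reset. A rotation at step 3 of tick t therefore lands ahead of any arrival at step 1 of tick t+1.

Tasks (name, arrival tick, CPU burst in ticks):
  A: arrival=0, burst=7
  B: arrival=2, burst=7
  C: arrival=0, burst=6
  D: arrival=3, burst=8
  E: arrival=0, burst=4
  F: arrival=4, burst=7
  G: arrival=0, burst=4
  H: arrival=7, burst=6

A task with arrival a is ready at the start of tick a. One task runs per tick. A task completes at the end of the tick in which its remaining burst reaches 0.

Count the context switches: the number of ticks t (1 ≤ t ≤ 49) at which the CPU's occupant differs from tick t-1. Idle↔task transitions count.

t=0: queue=[A,C,E,G] q_used=0 → run A
t=1: queue=[A,C,E,G] q_used=1 → run A
t=2: queue=[A,C,E,G,B] q_used=2 → run A
t=3: queue=[C,E,G,B,A,D] q_used=0 → run C
t=4: queue=[C,E,G,B,A,D,F] q_used=1 → run C
t=5: queue=[C,E,G,B,A,D,F] q_used=2 → run C
t=6: queue=[E,G,B,A,D,F,C] q_used=0 → run E
t=7: queue=[E,G,B,A,D,F,C,H] q_used=1 → run E
t=8: queue=[E,G,B,A,D,F,C,H] q_used=2 → run E
t=9: queue=[G,B,A,D,F,C,H,E] q_used=0 → run G
t=10: queue=[G,B,A,D,F,C,H,E] q_used=1 → run G
t=11: queue=[G,B,A,D,F,C,H,E] q_used=2 → run G
t=12: queue=[B,A,D,F,C,H,E,G] q_used=0 → run B
t=13: queue=[B,A,D,F,C,H,E,G] q_used=1 → run B
t=14: queue=[B,A,D,F,C,H,E,G] q_used=2 → run B
t=15: queue=[A,D,F,C,H,E,G,B] q_used=0 → run A
t=16: queue=[A,D,F,C,H,E,G,B] q_used=1 → run A
t=17: queue=[A,D,F,C,H,E,G,B] q_used=2 → run A
t=18: queue=[D,F,C,H,E,G,B,A] q_used=0 → run D
t=19: queue=[D,F,C,H,E,G,B,A] q_used=1 → run D
t=20: queue=[D,F,C,H,E,G,B,A] q_used=2 → run D
t=21: queue=[F,C,H,E,G,B,A,D] q_used=0 → run F
t=22: queue=[F,C,H,E,G,B,A,D] q_used=1 → run F
t=23: queue=[F,C,H,E,G,B,A,D] q_used=2 → run F
t=24: queue=[C,H,E,G,B,A,D,F] q_used=0 → run C
t=25: queue=[C,H,E,G,B,A,D,F] q_used=1 → run C
t=26: queue=[C,H,E,G,B,A,D,F] q_used=2 → run C
t=27: queue=[H,E,G,B,A,D,F] q_used=0 → run H
t=28: queue=[H,E,G,B,A,D,F] q_used=1 → run H
t=29: queue=[H,E,G,B,A,D,F] q_used=2 → run H
t=30: queue=[E,G,B,A,D,F,H] q_used=0 → run E
t=31: queue=[G,B,A,D,F,H] q_used=0 → run G
t=32: queue=[B,A,D,F,H] q_used=0 → run B
t=33: queue=[B,A,D,F,H] q_used=1 → run B
t=34: queue=[B,A,D,F,H] q_used=2 → run B
t=35: queue=[A,D,F,H,B] q_used=0 → run A
t=36: queue=[D,F,H,B] q_used=0 → run D
t=37: queue=[D,F,H,B] q_used=1 → run D
t=38: queue=[D,F,H,B] q_used=2 → run D
t=39: queue=[F,H,B,D] q_used=0 → run F
t=40: queue=[F,H,B,D] q_used=1 → run F
t=41: queue=[F,H,B,D] q_used=2 → run F
t=42: queue=[H,B,D,F] q_used=0 → run H
t=43: queue=[H,B,D,F] q_used=1 → run H
t=44: queue=[H,B,D,F] q_used=2 → run H
t=45: queue=[B,D,F] q_used=0 → run B
t=46: queue=[D,F] q_used=0 → run D
t=47: queue=[D,F] q_used=1 → run D
t=48: queue=[F] q_used=0 → run F
t=49: (idle)

context switches = 20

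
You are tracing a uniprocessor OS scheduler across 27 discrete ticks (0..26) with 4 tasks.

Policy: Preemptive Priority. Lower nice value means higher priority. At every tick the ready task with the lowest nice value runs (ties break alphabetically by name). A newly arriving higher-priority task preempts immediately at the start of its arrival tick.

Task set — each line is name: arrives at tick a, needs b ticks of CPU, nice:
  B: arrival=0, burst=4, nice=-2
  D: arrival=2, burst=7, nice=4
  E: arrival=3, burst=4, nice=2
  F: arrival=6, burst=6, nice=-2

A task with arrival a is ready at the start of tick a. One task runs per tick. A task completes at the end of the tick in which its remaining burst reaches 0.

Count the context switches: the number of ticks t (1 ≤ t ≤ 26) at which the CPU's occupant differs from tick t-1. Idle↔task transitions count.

context switches = 5

t=0: ready={B} → run B
t=1: ready={B} → run B
t=2: ready={B,D} → run B
t=3: ready={B,D,E} → run B
t=4: ready={D,E} → run E
t=5: ready={D,E} → run E
t=6: ready={D,E,F} → run F
t=7: ready={D,E,F} → run F
t=8: ready={D,E,F} → run F
t=9: ready={D,E,F} → run F
t=10: ready={D,E,F} → run F
t=11: ready={D,E,F} → run F
t=12: ready={D,E} → run E
t=13: ready={D,E} → run E
t=14: ready={D} → run D
t=15: ready={D} → run D
t=16: ready={D} → run D
t=17: ready={D} → run D
t=18: ready={D} → run D
t=19: ready={D} → run D
t=20: ready={D} → run D
t=21: (idle)
t=22: (idle)
t=23: (idle)
t=24: (idle)
t=25: (idle)
t=26: (idle)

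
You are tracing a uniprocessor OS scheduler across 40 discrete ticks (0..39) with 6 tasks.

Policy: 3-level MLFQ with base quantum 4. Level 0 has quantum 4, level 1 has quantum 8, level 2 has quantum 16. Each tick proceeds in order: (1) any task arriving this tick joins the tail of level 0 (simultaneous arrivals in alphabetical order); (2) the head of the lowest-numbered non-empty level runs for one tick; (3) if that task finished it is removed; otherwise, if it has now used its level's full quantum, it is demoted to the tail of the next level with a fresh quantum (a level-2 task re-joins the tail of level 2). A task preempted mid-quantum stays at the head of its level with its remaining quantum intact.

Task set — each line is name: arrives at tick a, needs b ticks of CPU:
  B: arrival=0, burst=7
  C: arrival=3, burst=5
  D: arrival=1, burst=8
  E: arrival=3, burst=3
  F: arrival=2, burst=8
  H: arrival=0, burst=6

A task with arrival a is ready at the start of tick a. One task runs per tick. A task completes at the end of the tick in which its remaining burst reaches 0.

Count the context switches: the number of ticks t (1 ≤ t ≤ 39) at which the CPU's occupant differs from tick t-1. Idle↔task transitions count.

context switches = 11

t=0: L0/L1/L2 = BH/-/- → run B
t=1: L0/L1/L2 = BHD/-/- → run B
t=2: L0/L1/L2 = BHDF/-/- → run B
t=3: L0/L1/L2 = BHDFCE/-/- → run B
t=4: L0/L1/L2 = HDFCE/B/- → run H
t=5: L0/L1/L2 = HDFCE/B/- → run H
t=6: L0/L1/L2 = HDFCE/B/- → run H
t=7: L0/L1/L2 = HDFCE/B/- → run H
t=8: L0/L1/L2 = DFCE/BH/- → run D
t=9: L0/L1/L2 = DFCE/BH/- → run D
t=10: L0/L1/L2 = DFCE/BH/- → run D
t=11: L0/L1/L2 = DFCE/BH/- → run D
t=12: L0/L1/L2 = FCE/BHD/- → run F
t=13: L0/L1/L2 = FCE/BHD/- → run F
t=14: L0/L1/L2 = FCE/BHD/- → run F
t=15: L0/L1/L2 = FCE/BHD/- → run F
t=16: L0/L1/L2 = CE/BHDF/- → run C
t=17: L0/L1/L2 = CE/BHDF/- → run C
t=18: L0/L1/L2 = CE/BHDF/- → run C
t=19: L0/L1/L2 = CE/BHDF/- → run C
t=20: L0/L1/L2 = E/BHDFC/- → run E
t=21: L0/L1/L2 = E/BHDFC/- → run E
t=22: L0/L1/L2 = E/BHDFC/- → run E
t=23: L0/L1/L2 = -/BHDFC/- → run B
t=24: L0/L1/L2 = -/BHDFC/- → run B
t=25: L0/L1/L2 = -/BHDFC/- → run B
t=26: L0/L1/L2 = -/HDFC/- → run H
t=27: L0/L1/L2 = -/HDFC/- → run H
t=28: L0/L1/L2 = -/DFC/- → run D
t=29: L0/L1/L2 = -/DFC/- → run D
t=30: L0/L1/L2 = -/DFC/- → run D
t=31: L0/L1/L2 = -/DFC/- → run D
t=32: L0/L1/L2 = -/FC/- → run F
t=33: L0/L1/L2 = -/FC/- → run F
t=34: L0/L1/L2 = -/FC/- → run F
t=35: L0/L1/L2 = -/FC/- → run F
t=36: L0/L1/L2 = -/C/- → run C
t=37: (idle)
t=38: (idle)
t=39: (idle)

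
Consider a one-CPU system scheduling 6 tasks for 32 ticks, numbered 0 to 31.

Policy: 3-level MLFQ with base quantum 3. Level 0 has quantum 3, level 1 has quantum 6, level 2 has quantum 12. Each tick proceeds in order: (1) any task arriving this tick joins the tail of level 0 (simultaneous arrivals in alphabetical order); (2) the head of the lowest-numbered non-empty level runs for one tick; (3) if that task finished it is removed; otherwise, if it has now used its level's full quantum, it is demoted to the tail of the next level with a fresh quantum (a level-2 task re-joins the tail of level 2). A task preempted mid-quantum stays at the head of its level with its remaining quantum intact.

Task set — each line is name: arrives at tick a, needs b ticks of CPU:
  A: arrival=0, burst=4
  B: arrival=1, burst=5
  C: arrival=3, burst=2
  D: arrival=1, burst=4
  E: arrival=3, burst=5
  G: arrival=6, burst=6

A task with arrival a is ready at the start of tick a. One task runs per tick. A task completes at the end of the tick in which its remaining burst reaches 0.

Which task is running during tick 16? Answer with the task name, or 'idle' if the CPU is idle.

t=0: L0/L1/L2 = A/-/- → run A
t=1: L0/L1/L2 = ABD/-/- → run A
t=2: L0/L1/L2 = ABD/-/- → run A
t=3: L0/L1/L2 = BDCE/A/- → run B
t=4: L0/L1/L2 = BDCE/A/- → run B
t=5: L0/L1/L2 = BDCE/A/- → run B
t=6: L0/L1/L2 = DCEG/AB/- → run D
t=7: L0/L1/L2 = DCEG/AB/- → run D
t=8: L0/L1/L2 = DCEG/AB/- → run D
t=9: L0/L1/L2 = CEG/ABD/- → run C
t=10: L0/L1/L2 = CEG/ABD/- → run C
t=11: L0/L1/L2 = EG/ABD/- → run E
t=12: L0/L1/L2 = EG/ABD/- → run E
t=13: L0/L1/L2 = EG/ABD/- → run E
t=14: L0/L1/L2 = G/ABDE/- → run G
t=15: L0/L1/L2 = G/ABDE/- → run G
t=16: L0/L1/L2 = G/ABDE/- → run G
t=17: L0/L1/L2 = -/ABDEG/- → run A
t=18: L0/L1/L2 = -/BDEG/- → run B
t=19: L0/L1/L2 = -/BDEG/- → run B
t=20: L0/L1/L2 = -/DEG/- → run D
t=21: L0/L1/L2 = -/EG/- → run E
t=22: L0/L1/L2 = -/EG/- → run E
t=23: L0/L1/L2 = -/G/- → run G
t=24: L0/L1/L2 = -/G/- → run G
t=25: L0/L1/L2 = -/G/- → run G
t=26: (idle)
t=27: (idle)
t=28: (idle)
t=29: (idle)
t=30: (idle)
t=31: (idle)

running at tick 16 = G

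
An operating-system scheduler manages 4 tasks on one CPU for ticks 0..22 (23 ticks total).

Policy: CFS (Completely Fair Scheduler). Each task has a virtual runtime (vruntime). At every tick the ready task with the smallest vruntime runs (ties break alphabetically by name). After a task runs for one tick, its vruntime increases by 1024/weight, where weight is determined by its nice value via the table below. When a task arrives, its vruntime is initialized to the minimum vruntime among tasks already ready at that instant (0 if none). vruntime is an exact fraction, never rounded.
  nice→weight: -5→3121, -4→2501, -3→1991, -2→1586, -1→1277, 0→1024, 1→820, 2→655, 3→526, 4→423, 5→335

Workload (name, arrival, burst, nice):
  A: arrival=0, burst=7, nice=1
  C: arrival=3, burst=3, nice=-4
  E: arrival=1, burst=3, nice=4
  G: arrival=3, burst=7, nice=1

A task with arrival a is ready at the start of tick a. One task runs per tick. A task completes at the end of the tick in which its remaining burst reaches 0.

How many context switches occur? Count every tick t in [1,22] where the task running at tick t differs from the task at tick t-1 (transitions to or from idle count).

context switches = 16

t=0: vr[A=0] → run A
t=1: vr[A=256/205 E=256/205] → run A
t=2: vr[A=512/205 E=256/205] → run E
t=3: vr[A=512/205 C=512/205 E=318208/86715 G=512/205] → run A
t=4: vr[A=768/205 C=512/205 E=318208/86715 G=512/205] → run C
t=5: vr[A=768/205 C=36352/12505 E=318208/86715 G=512/205] → run G
t=6: vr[A=768/205 C=36352/12505 E=318208/86715 G=768/205] → run C
t=7: vr[A=768/205 C=41472/12505 E=318208/86715 G=768/205] → run C
t=8: vr[A=768/205 E=318208/86715 G=768/205] → run E
t=9: vr[A=768/205 E=528128/86715 G=768/205] → run A
t=10: vr[A=1024/205 E=528128/86715 G=768/205] → run G
t=11: vr[A=1024/205 E=528128/86715 G=1024/205] → run A
t=12: vr[A=256/41 E=528128/86715 G=1024/205] → run G
t=13: vr[A=256/41 E=528128/86715 G=256/41] → run E
t=14: vr[A=256/41 G=256/41] → run A
t=15: vr[A=1536/205 G=256/41] → run G
t=16: vr[A=1536/205 G=1536/205] → run A
t=17: vr[G=1536/205] → run G
t=18: vr[G=1792/205] → run G
t=19: vr[G=2048/205] → run G
t=20: (idle)
t=21: (idle)
t=22: (idle)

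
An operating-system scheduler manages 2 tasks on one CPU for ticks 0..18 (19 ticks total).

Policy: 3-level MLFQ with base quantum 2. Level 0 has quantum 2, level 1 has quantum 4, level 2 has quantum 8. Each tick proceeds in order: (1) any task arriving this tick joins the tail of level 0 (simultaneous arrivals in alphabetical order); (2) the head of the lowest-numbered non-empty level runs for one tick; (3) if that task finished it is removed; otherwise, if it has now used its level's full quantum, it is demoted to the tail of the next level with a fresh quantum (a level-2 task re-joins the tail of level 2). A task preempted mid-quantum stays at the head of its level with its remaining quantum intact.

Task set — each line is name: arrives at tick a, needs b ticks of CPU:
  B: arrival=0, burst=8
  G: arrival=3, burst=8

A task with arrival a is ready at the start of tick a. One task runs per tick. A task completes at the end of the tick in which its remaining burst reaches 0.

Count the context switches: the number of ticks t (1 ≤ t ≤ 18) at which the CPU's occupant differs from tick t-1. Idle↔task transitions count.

context switches = 6

t=0: L0/L1/L2 = B/-/- → run B
t=1: L0/L1/L2 = B/-/- → run B
t=2: L0/L1/L2 = -/B/- → run B
t=3: L0/L1/L2 = G/B/- → run G
t=4: L0/L1/L2 = G/B/- → run G
t=5: L0/L1/L2 = -/BG/- → run B
t=6: L0/L1/L2 = -/BG/- → run B
t=7: L0/L1/L2 = -/BG/- → run B
t=8: L0/L1/L2 = -/G/B → run G
t=9: L0/L1/L2 = -/G/B → run G
t=10: L0/L1/L2 = -/G/B → run G
t=11: L0/L1/L2 = -/G/B → run G
t=12: L0/L1/L2 = -/-/BG → run B
t=13: L0/L1/L2 = -/-/BG → run B
t=14: L0/L1/L2 = -/-/G → run G
t=15: L0/L1/L2 = -/-/G → run G
t=16: (idle)
t=17: (idle)
t=18: (idle)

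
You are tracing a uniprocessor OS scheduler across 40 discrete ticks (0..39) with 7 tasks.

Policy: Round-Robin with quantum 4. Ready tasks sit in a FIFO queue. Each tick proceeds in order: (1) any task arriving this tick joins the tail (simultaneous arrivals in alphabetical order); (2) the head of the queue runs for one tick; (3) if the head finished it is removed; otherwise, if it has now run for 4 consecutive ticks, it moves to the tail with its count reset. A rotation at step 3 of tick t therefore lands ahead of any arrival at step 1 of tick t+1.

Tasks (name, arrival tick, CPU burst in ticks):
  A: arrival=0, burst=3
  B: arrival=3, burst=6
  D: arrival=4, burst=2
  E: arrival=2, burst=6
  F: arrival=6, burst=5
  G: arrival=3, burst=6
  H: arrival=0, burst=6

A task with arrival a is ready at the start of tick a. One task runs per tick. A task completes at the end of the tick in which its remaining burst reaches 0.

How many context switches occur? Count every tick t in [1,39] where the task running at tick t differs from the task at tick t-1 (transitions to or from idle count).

context switches = 12

t=0: queue=[A,H] q_used=0 → run A
t=1: queue=[A,H] q_used=1 → run A
t=2: queue=[A,H,E] q_used=2 → run A
t=3: queue=[H,E,B,G] q_used=0 → run H
t=4: queue=[H,E,B,G,D] q_used=1 → run H
t=5: queue=[H,E,B,G,D] q_used=2 → run H
t=6: queue=[H,E,B,G,D,F] q_used=3 → run H
t=7: queue=[E,B,G,D,F,H] q_used=0 → run E
t=8: queue=[E,B,G,D,F,H] q_used=1 → run E
t=9: queue=[E,B,G,D,F,H] q_used=2 → run E
t=10: queue=[E,B,G,D,F,H] q_used=3 → run E
t=11: queue=[B,G,D,F,H,E] q_used=0 → run B
t=12: queue=[B,G,D,F,H,E] q_used=1 → run B
t=13: queue=[B,G,D,F,H,E] q_used=2 → run B
t=14: queue=[B,G,D,F,H,E] q_used=3 → run B
t=15: queue=[G,D,F,H,E,B] q_used=0 → run G
t=16: queue=[G,D,F,H,E,B] q_used=1 → run G
t=17: queue=[G,D,F,H,E,B] q_used=2 → run G
t=18: queue=[G,D,F,H,E,B] q_used=3 → run G
t=19: queue=[D,F,H,E,B,G] q_used=0 → run D
t=20: queue=[D,F,H,E,B,G] q_used=1 → run D
t=21: queue=[F,H,E,B,G] q_used=0 → run F
t=22: queue=[F,H,E,B,G] q_used=1 → run F
t=23: queue=[F,H,E,B,G] q_used=2 → run F
t=24: queue=[F,H,E,B,G] q_used=3 → run F
t=25: queue=[H,E,B,G,F] q_used=0 → run H
t=26: queue=[H,E,B,G,F] q_used=1 → run H
t=27: queue=[E,B,G,F] q_used=0 → run E
t=28: queue=[E,B,G,F] q_used=1 → run E
t=29: queue=[B,G,F] q_used=0 → run B
t=30: queue=[B,G,F] q_used=1 → run B
t=31: queue=[G,F] q_used=0 → run G
t=32: queue=[G,F] q_used=1 → run G
t=33: queue=[F] q_used=0 → run F
t=34: (idle)
t=35: (idle)
t=36: (idle)
t=37: (idle)
t=38: (idle)
t=39: (idle)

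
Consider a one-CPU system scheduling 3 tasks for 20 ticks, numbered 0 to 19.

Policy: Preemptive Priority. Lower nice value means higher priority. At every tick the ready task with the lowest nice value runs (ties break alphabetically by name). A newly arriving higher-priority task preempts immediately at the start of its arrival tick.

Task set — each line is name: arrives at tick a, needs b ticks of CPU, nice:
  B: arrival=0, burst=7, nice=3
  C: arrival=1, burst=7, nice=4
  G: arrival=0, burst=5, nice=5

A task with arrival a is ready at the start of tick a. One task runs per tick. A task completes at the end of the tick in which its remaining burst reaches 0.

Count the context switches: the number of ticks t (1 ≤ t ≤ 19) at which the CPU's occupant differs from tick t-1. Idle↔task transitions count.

context switches = 3

t=0: ready={B,G} → run B
t=1: ready={B,C,G} → run B
t=2: ready={B,C,G} → run B
t=3: ready={B,C,G} → run B
t=4: ready={B,C,G} → run B
t=5: ready={B,C,G} → run B
t=6: ready={B,C,G} → run B
t=7: ready={C,G} → run C
t=8: ready={C,G} → run C
t=9: ready={C,G} → run C
t=10: ready={C,G} → run C
t=11: ready={C,G} → run C
t=12: ready={C,G} → run C
t=13: ready={C,G} → run C
t=14: ready={G} → run G
t=15: ready={G} → run G
t=16: ready={G} → run G
t=17: ready={G} → run G
t=18: ready={G} → run G
t=19: (idle)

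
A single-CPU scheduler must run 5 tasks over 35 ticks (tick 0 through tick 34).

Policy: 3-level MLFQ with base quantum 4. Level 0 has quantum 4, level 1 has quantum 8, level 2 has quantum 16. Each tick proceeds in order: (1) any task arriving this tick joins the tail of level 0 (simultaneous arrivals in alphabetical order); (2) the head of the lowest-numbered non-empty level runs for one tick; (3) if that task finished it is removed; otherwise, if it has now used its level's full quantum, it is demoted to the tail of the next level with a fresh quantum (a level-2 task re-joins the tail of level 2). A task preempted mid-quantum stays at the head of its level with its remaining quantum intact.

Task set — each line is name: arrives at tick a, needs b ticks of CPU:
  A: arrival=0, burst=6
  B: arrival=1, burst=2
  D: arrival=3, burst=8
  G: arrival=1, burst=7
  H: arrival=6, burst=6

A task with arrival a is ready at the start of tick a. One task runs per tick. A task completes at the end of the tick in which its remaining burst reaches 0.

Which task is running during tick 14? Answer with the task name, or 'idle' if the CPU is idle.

t=0: L0/L1/L2 = A/-/- → run A
t=1: L0/L1/L2 = ABG/-/- → run A
t=2: L0/L1/L2 = ABG/-/- → run A
t=3: L0/L1/L2 = ABGD/-/- → run A
t=4: L0/L1/L2 = BGD/A/- → run B
t=5: L0/L1/L2 = BGD/A/- → run B
t=6: L0/L1/L2 = GDH/A/- → run G
t=7: L0/L1/L2 = GDH/A/- → run G
t=8: L0/L1/L2 = GDH/A/- → run G
t=9: L0/L1/L2 = GDH/A/- → run G
t=10: L0/L1/L2 = DH/AG/- → run D
t=11: L0/L1/L2 = DH/AG/- → run D
t=12: L0/L1/L2 = DH/AG/- → run D
t=13: L0/L1/L2 = DH/AG/- → run D
t=14: L0/L1/L2 = H/AGD/- → run H
t=15: L0/L1/L2 = H/AGD/- → run H
t=16: L0/L1/L2 = H/AGD/- → run H
t=17: L0/L1/L2 = H/AGD/- → run H
t=18: L0/L1/L2 = -/AGDH/- → run A
t=19: L0/L1/L2 = -/AGDH/- → run A
t=20: L0/L1/L2 = -/GDH/- → run G
t=21: L0/L1/L2 = -/GDH/- → run G
t=22: L0/L1/L2 = -/GDH/- → run G
t=23: L0/L1/L2 = -/DH/- → run D
t=24: L0/L1/L2 = -/DH/- → run D
t=25: L0/L1/L2 = -/DH/- → run D
t=26: L0/L1/L2 = -/DH/- → run D
t=27: L0/L1/L2 = -/H/- → run H
t=28: L0/L1/L2 = -/H/- → run H
t=29: (idle)
t=30: (idle)
t=31: (idle)
t=32: (idle)
t=33: (idle)
t=34: (idle)

running at tick 14 = H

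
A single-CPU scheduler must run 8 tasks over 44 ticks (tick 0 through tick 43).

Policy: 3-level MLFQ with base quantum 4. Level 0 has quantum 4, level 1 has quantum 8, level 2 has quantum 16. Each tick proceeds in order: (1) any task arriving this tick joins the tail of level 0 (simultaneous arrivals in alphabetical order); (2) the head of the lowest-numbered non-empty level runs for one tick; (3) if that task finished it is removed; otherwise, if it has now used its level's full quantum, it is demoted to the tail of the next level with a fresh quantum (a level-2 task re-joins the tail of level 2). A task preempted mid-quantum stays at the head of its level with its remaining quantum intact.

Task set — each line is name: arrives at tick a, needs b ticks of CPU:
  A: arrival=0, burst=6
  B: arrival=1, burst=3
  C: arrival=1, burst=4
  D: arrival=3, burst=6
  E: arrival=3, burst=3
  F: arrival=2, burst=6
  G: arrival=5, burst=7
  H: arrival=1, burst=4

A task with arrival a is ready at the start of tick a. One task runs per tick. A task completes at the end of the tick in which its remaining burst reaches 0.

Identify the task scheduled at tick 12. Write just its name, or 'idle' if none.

running at tick 12 = H

t=0: L0/L1/L2 = A/-/- → run A
t=1: L0/L1/L2 = ABCH/-/- → run A
t=2: L0/L1/L2 = ABCHF/-/- → run A
t=3: L0/L1/L2 = ABCHFDE/-/- → run A
t=4: L0/L1/L2 = BCHFDE/A/- → run B
t=5: L0/L1/L2 = BCHFDEG/A/- → run B
t=6: L0/L1/L2 = BCHFDEG/A/- → run B
t=7: L0/L1/L2 = CHFDEG/A/- → run C
t=8: L0/L1/L2 = CHFDEG/A/- → run C
t=9: L0/L1/L2 = CHFDEG/A/- → run C
t=10: L0/L1/L2 = CHFDEG/A/- → run C
t=11: L0/L1/L2 = HFDEG/A/- → run H
t=12: L0/L1/L2 = HFDEG/A/- → run H
t=13: L0/L1/L2 = HFDEG/A/- → run H
t=14: L0/L1/L2 = HFDEG/A/- → run H
t=15: L0/L1/L2 = FDEG/A/- → run F
t=16: L0/L1/L2 = FDEG/A/- → run F
t=17: L0/L1/L2 = FDEG/A/- → run F
t=18: L0/L1/L2 = FDEG/A/- → run F
t=19: L0/L1/L2 = DEG/AF/- → run D
t=20: L0/L1/L2 = DEG/AF/- → run D
t=21: L0/L1/L2 = DEG/AF/- → run D
t=22: L0/L1/L2 = DEG/AF/- → run D
t=23: L0/L1/L2 = EG/AFD/- → run E
t=24: L0/L1/L2 = EG/AFD/- → run E
t=25: L0/L1/L2 = EG/AFD/- → run E
t=26: L0/L1/L2 = G/AFD/- → run G
t=27: L0/L1/L2 = G/AFD/- → run G
t=28: L0/L1/L2 = G/AFD/- → run G
t=29: L0/L1/L2 = G/AFD/- → run G
t=30: L0/L1/L2 = -/AFDG/- → run A
t=31: L0/L1/L2 = -/AFDG/- → run A
t=32: L0/L1/L2 = -/FDG/- → run F
t=33: L0/L1/L2 = -/FDG/- → run F
t=34: L0/L1/L2 = -/DG/- → run D
t=35: L0/L1/L2 = -/DG/- → run D
t=36: L0/L1/L2 = -/G/- → run G
t=37: L0/L1/L2 = -/G/- → run G
t=38: L0/L1/L2 = -/G/- → run G
t=39: (idle)
t=40: (idle)
t=41: (idle)
t=42: (idle)
t=43: (idle)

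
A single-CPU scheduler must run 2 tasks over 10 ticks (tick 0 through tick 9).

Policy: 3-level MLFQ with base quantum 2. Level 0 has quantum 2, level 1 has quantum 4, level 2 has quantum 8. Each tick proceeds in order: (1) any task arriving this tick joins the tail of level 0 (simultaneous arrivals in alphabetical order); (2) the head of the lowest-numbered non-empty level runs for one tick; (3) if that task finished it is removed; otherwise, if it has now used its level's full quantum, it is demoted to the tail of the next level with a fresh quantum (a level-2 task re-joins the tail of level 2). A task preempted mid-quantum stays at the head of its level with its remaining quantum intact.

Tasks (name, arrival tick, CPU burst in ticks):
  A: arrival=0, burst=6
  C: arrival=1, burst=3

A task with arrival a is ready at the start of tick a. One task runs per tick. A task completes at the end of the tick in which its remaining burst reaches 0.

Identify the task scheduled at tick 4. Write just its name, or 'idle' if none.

running at tick 4 = A

t=0: L0/L1/L2 = A/-/- → run A
t=1: L0/L1/L2 = AC/-/- → run A
t=2: L0/L1/L2 = C/A/- → run C
t=3: L0/L1/L2 = C/A/- → run C
t=4: L0/L1/L2 = -/AC/- → run A
t=5: L0/L1/L2 = -/AC/- → run A
t=6: L0/L1/L2 = -/AC/- → run A
t=7: L0/L1/L2 = -/AC/- → run A
t=8: L0/L1/L2 = -/C/- → run C
t=9: (idle)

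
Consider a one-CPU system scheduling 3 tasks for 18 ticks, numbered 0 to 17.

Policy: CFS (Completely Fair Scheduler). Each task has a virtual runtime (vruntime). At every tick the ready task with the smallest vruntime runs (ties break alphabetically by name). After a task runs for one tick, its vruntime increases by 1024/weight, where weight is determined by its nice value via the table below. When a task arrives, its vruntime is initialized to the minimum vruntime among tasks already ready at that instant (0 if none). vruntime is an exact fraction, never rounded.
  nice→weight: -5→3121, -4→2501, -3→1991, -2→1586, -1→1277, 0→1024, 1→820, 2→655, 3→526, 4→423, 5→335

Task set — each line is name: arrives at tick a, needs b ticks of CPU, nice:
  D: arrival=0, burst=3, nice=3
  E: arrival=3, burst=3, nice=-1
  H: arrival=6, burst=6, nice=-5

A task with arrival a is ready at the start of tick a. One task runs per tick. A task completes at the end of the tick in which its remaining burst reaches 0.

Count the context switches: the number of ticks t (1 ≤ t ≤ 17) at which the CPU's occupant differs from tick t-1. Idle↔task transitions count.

t=0: vr[D=0] → run D
t=1: vr[D=512/263] → run D
t=2: vr[D=1024/263] → run D
t=3: vr[E=0] → run E
t=4: vr[E=1024/1277] → run E
t=5: vr[E=2048/1277] → run E
t=6: vr[H=0] → run H
t=7: vr[H=1024/3121] → run H
t=8: vr[H=2048/3121] → run H
t=9: vr[H=3072/3121] → run H
t=10: vr[H=4096/3121] → run H
t=11: vr[H=5120/3121] → run H
t=12: (idle)
t=13: (idle)
t=14: (idle)
t=15: (idle)
t=16: (idle)
t=17: (idle)

context switches = 3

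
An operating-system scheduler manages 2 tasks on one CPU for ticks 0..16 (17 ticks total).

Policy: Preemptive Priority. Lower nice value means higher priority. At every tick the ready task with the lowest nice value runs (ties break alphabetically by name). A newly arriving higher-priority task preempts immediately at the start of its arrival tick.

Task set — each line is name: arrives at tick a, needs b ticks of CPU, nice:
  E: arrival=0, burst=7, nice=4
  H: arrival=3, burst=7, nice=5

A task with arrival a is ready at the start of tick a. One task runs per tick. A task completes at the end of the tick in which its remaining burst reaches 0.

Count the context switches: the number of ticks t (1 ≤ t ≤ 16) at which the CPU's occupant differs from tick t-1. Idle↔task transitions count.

context switches = 2

t=0: ready={E} → run E
t=1: ready={E} → run E
t=2: ready={E} → run E
t=3: ready={E,H} → run E
t=4: ready={E,H} → run E
t=5: ready={E,H} → run E
t=6: ready={E,H} → run E
t=7: ready={H} → run H
t=8: ready={H} → run H
t=9: ready={H} → run H
t=10: ready={H} → run H
t=11: ready={H} → run H
t=12: ready={H} → run H
t=13: ready={H} → run H
t=14: (idle)
t=15: (idle)
t=16: (idle)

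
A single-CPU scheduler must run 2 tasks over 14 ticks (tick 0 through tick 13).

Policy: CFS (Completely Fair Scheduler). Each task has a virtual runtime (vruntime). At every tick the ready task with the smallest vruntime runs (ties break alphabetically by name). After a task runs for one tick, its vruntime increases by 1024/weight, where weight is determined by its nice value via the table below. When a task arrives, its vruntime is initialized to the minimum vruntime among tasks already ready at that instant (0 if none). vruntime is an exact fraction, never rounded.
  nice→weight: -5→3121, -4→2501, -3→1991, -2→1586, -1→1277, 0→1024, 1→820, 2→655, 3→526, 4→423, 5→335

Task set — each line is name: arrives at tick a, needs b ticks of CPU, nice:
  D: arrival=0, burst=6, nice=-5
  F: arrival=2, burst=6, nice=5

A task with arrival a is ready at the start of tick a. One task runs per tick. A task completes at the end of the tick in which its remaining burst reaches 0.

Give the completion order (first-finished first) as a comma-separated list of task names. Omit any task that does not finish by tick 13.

completion order = D, F

t=0: vr[D=0] → run D
t=1: vr[D=1024/3121] → run D
t=2: vr[D=2048/3121 F=2048/3121] → run D
t=3: vr[D=3072/3121 F=2048/3121] → run F
t=4: vr[D=3072/3121 F=3881984/1045535] → run D
t=5: vr[D=4096/3121 F=3881984/1045535] → run D
t=6: vr[D=5120/3121 F=3881984/1045535] → run D
t=7: vr[F=3881984/1045535] → run F
t=8: vr[F=7077888/1045535] → run F
t=9: vr[F=10273792/1045535] → run F
t=10: vr[F=13469696/1045535] → run F
t=11: vr[F=3333120/209107] → run F
t=12: (idle)
t=13: (idle)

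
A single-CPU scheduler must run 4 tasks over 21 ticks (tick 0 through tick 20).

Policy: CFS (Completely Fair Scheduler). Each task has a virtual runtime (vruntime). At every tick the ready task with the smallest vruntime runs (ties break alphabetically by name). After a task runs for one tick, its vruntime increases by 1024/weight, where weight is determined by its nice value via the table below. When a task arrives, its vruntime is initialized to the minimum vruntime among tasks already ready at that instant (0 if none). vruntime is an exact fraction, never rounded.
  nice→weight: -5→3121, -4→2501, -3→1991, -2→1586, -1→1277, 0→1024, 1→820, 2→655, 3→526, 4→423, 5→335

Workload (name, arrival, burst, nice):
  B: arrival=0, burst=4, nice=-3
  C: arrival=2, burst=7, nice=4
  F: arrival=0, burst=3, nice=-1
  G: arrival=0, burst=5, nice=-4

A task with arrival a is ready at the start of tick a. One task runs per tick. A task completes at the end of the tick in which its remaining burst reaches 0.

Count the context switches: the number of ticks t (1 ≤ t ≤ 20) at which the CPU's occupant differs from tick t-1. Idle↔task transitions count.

t=0: vr[B=0 F=0 G=0] → run B
t=1: vr[B=1024/1991 F=0 G=0] → run F
t=2: vr[B=1024/1991 C=0 F=1024/1277 G=0] → run C
t=3: vr[B=1024/1991 C=1024/423 F=1024/1277 G=0] → run G
t=4: vr[B=1024/1991 C=1024/423 F=1024/1277 G=1024/2501] → run G
t=5: vr[B=1024/1991 C=1024/423 F=1024/1277 G=2048/2501] → run B
t=6: vr[B=2048/1991 C=1024/423 F=1024/1277 G=2048/2501] → run F
t=7: vr[B=2048/1991 C=1024/423 F=2048/1277 G=2048/2501] → run G
t=8: vr[B=2048/1991 C=1024/423 F=2048/1277 G=3072/2501] → run B
t=9: vr[B=3072/1991 C=1024/423 F=2048/1277 G=3072/2501] → run G
t=10: vr[B=3072/1991 C=1024/423 F=2048/1277 G=4096/2501] → run B
t=11: vr[C=1024/423 F=2048/1277 G=4096/2501] → run F
t=12: vr[C=1024/423 G=4096/2501] → run G
t=13: vr[C=1024/423] → run C
t=14: vr[C=2048/423] → run C
t=15: vr[C=1024/141] → run C
t=16: vr[C=4096/423] → run C
t=17: vr[C=5120/423] → run C
t=18: vr[C=2048/141] → run C
t=19: (idle)
t=20: (idle)

context switches = 13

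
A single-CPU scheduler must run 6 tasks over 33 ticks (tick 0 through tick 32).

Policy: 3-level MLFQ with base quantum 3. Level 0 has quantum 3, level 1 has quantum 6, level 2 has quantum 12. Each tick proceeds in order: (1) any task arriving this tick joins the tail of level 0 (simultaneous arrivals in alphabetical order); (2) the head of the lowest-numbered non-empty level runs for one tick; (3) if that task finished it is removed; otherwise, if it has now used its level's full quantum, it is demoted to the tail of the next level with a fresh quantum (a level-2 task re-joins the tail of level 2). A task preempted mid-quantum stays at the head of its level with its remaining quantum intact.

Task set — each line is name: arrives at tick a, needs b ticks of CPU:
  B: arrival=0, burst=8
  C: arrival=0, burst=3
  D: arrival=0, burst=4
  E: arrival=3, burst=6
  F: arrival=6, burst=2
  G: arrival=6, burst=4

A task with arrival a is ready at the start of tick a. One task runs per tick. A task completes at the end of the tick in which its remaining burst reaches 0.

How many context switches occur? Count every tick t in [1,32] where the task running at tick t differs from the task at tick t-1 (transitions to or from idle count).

context switches = 10

t=0: L0/L1/L2 = BCD/-/- → run B
t=1: L0/L1/L2 = BCD/-/- → run B
t=2: L0/L1/L2 = BCD/-/- → run B
t=3: L0/L1/L2 = CDE/B/- → run C
t=4: L0/L1/L2 = CDE/B/- → run C
t=5: L0/L1/L2 = CDE/B/- → run C
t=6: L0/L1/L2 = DEFG/B/- → run D
t=7: L0/L1/L2 = DEFG/B/- → run D
t=8: L0/L1/L2 = DEFG/B/- → run D
t=9: L0/L1/L2 = EFG/BD/- → run E
t=10: L0/L1/L2 = EFG/BD/- → run E
t=11: L0/L1/L2 = EFG/BD/- → run E
t=12: L0/L1/L2 = FG/BDE/- → run F
t=13: L0/L1/L2 = FG/BDE/- → run F
t=14: L0/L1/L2 = G/BDE/- → run G
t=15: L0/L1/L2 = G/BDE/- → run G
t=16: L0/L1/L2 = G/BDE/- → run G
t=17: L0/L1/L2 = -/BDEG/- → run B
t=18: L0/L1/L2 = -/BDEG/- → run B
t=19: L0/L1/L2 = -/BDEG/- → run B
t=20: L0/L1/L2 = -/BDEG/- → run B
t=21: L0/L1/L2 = -/BDEG/- → run B
t=22: L0/L1/L2 = -/DEG/- → run D
t=23: L0/L1/L2 = -/EG/- → run E
t=24: L0/L1/L2 = -/EG/- → run E
t=25: L0/L1/L2 = -/EG/- → run E
t=26: L0/L1/L2 = -/G/- → run G
t=27: (idle)
t=28: (idle)
t=29: (idle)
t=30: (idle)
t=31: (idle)
t=32: (idle)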